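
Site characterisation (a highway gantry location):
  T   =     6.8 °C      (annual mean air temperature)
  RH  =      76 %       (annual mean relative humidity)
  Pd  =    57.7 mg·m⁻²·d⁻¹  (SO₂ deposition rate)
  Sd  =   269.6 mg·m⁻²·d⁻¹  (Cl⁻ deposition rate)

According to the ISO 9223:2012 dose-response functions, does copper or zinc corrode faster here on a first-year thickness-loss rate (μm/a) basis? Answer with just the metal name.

copper: f(T) = +0.126·(T−10) [T≤10 °C] = -0.4032
  Pd branch = 0.0053·Pd^0.26·e^(0.059·RH+f) = 0.9004 μm/a
  Sd branch = 0.01025·Sd^0.27·e^(0.036·RH+0.049·T) = 0.9999 μm/a
  sum: 0.9004 + 0.9999 → r_corr = 1.9 μm/a
zinc: T≤10 °C ⇒ hinge +0.038·(6.8−10) = -0.1216
  SO₂ term: 0.0129·57.7^0.44·exp(0.046·76-0.1216) = 2.244
  Cl⁻ term: 0.0175·269.6^0.57·exp(0.008·76+0.085·6.8) = 1.392
  r_corr = 2.244 + 1.392 = 3.636 μm/a
Ordering by μm/a: zinc (3.64) > copper (1.9)

zinc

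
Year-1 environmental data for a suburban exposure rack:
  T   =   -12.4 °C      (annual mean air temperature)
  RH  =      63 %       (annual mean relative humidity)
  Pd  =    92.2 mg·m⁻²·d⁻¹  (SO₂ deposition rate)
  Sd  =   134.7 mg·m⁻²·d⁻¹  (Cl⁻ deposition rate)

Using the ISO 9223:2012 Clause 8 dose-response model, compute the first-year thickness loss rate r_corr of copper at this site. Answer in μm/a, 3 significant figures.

copper: f(T) = +0.126·(T−10) [T≤10 °C] = -2.8224
  Pd branch = 0.0053·Pd^0.26·e^(0.059·RH+f) = 0.04204 μm/a
  Cl⁻ term: 0.01025·134.7^0.27·exp(0.036·63+0.049·-12.4) = 0.2027
  r_corr = 0.04204 + 0.2027 = 0.2447 μm/a

r_corr = 0.245 μm/a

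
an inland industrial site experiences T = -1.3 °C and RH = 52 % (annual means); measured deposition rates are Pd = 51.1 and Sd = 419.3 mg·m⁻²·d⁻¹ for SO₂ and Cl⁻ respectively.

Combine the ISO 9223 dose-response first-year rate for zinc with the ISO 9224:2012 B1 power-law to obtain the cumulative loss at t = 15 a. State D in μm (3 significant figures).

D(15) = 11.4 μm

zinc: T≤10 °C ⇒ hinge +0.038·(-1.3−10) = -0.4294
  SO₂ term: 0.0129·51.1^0.44·exp(0.046·52-0.4294) = 0.5184
  Sd branch = 0.0175·Sd^0.57·e^(0.008·RH+0.085·T) = 0.7423 μm/a
  r_corr = 0.5184 + 0.7423 = 1.261 μm/a
Long-term exponent b (ISO 9224 Table 2, B1) = 0.813
  D(15) = 1.261 × 15^0.813 = 1.261 × 9.04 = 11.4 μm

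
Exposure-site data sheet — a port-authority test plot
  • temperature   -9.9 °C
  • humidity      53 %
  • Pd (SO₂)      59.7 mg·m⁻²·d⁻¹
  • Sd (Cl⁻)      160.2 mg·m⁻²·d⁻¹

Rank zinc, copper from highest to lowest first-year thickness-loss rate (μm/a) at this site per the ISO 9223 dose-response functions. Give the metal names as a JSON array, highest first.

zinc: temperature factor f = +0.038·(-19.9) = -0.7562
  sulphur-dioxide contribution → 0.4192 μm/a
  chloride contribution → 0.2082 μm/a
  total first-year rate 0.6273 μm/a
copper: f(T) = +0.126·(T−10) [T≤10 °C] = -2.5074
  sulphur-dioxide contribution → 0.02852 μm/a
  chloride contribution → 0.1675 μm/a
  total first-year rate 0.196 μm/a
Ordering by μm/a: zinc (0.627) > copper (0.196)

["zinc", "copper"]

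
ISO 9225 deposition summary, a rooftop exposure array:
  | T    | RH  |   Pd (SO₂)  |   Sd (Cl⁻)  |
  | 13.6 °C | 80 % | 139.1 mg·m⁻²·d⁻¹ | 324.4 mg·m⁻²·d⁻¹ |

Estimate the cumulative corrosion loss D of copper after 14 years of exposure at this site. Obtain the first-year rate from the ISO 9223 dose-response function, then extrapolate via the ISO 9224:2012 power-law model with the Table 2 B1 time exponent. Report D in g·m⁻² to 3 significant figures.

copper: temperature factor f = -0.080·(3.6) = -0.2880
  Pd branch = 0.0053·Pd^0.26·e^(0.059·RH+f) = 1.608 μm/a
  Cl⁻ term: 0.01025·324.4^0.27·exp(0.036·80+0.049·13.6) = 1.694
  r_corr = 1.608 + 1.694 = 3.302 μm/a
Power-law: D(14) = r_corr · 14^0.667
  D(14) = 3.302 × 14^0.667 = 3.302 × 5.814 = 19.2 μm
  Mass loss = 19.2 μm × 8.96 g/cm³ = 172 g·m⁻²

D(14) = 172 g·m⁻²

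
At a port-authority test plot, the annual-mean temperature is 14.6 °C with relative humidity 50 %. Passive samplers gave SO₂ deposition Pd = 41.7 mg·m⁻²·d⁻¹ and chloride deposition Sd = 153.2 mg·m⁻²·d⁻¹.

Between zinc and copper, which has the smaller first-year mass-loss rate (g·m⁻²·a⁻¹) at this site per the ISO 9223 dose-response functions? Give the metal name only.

zinc: T>10 °C ⇒ hinge -0.071·(14.6−10) = -0.3266
  sulphur-dioxide contribution → 0.4792 μm/a
  chloride contribution → 1.59 μm/a
  total first-year rate 2.069 μm/a
  mass loss = 2.069 μm/a × 7.14 g/cm³ = 14.77 g·m⁻²·a⁻¹
copper: f(T) = -0.080·(T−10) [T>10 °C] = -0.3680
  sulphur-dioxide contribution → 0.1849 μm/a
  chloride contribution → 0.4934 μm/a
  ⇒ r_corr(copper) = 0.6782 μm/a
  mass loss = 0.6782 μm/a × 8.96 g/cm³ = 6.077 g·m⁻²·a⁻¹
Ordering by g·m⁻²·a⁻¹: zinc (14.8) > copper (6.08)

copper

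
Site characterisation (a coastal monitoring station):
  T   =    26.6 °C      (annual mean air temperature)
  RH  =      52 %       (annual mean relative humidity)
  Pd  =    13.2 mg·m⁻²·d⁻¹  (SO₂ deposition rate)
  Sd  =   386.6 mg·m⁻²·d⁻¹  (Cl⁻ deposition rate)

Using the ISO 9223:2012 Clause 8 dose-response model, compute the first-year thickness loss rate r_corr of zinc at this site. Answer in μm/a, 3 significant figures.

r_corr = 7.73 μm/a

zinc: temperature factor f = -0.071·(16.6) = -1.1786
  sulphur-dioxide contribution → 0.1351 μm/a
  chloride contribution → 7.592 μm/a
  total first-year rate 7.728 μm/a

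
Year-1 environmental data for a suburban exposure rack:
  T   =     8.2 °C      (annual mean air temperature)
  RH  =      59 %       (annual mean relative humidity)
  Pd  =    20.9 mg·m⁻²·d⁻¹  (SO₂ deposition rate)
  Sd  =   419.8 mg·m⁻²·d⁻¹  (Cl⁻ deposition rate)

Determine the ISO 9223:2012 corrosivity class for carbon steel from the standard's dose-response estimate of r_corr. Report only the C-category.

carbon steel: T≤10 °C ⇒ hinge +0.150·(8.2−10) = -0.2700
  Pd branch = 1.77·Pd^0.52·e^(0.02·RH+f) = 21.36 μm/a
  Sd branch = 0.102·Sd^0.62·e^(0.033·RH+0.04·T) = 41.97 μm/a
  r_corr = 21.36 + 41.97 = 63.33 μm/a
Category bounds: 50…80 μm/a bracket r_corr ⇒ C4

C4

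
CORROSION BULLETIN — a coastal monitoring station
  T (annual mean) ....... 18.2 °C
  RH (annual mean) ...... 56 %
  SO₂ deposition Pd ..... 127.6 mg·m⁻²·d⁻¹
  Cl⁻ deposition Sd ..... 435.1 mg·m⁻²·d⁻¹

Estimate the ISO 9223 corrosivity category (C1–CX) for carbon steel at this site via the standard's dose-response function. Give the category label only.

C5

carbon steel: f(T) = -0.054·(T−10) [T>10 °C] = -0.4428
  SO₂ term: 1.77·127.6^0.52·exp(0.02·56-0.4428) = 43.36
  Sd branch = 0.102·Sd^0.62·e^(0.033·RH+0.04·T) = 57.98 μm/a
  sum: 43.36 + 57.98 → r_corr = 101.3 μm/a
ISO 9223 Table 2 (carbon steel): 80 < 101 ≤ 200 μm/a ⇒ C5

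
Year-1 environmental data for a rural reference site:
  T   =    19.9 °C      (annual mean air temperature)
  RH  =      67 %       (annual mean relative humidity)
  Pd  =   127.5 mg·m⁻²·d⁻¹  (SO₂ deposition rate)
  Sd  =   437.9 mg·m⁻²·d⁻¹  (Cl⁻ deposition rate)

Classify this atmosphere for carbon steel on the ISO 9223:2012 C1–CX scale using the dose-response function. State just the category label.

carbon steel: temperature factor f = -0.054·(9.9) = -0.5346
  Pd branch = 1.77·Pd^0.52·e^(0.02·RH+f) = 49.27 μm/a
  Sd branch = 0.102·Sd^0.62·e^(0.033·RH+0.04·T) = 89.57 μm/a
  r_corr = 49.27 + 89.57 = 138.8 μm/a
ISO 9223 Table 2 (carbon steel): 80 < 139 ≤ 200 μm/a ⇒ C5

C5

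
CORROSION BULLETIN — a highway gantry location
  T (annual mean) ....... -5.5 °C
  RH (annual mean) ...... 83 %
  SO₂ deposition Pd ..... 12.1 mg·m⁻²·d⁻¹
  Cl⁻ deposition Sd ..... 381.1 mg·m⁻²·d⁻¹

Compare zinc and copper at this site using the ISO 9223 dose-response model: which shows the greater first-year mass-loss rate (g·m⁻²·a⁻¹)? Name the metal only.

zinc: f(T) = +0.038·(T−10) [T≤10 °C] = -0.5890
  SO₂ term: 0.0129·12.1^0.44·exp(0.046·83-0.5890) = 0.9758
  Cl⁻ term: 0.0175·381.1^0.57·exp(0.008·83+0.085·-5.5) = 0.6303
  sum: 0.9758 + 0.6303 → r_corr = 1.606 μm/a
  mass loss = 1.606 μm/a × 7.14 g/cm³ = 11.47 g·m⁻²·a⁻¹
copper: T≤10 °C ⇒ hinge +0.126·(-5.5−10) = -1.9530
  SO₂ term: 0.0053·12.1^0.26·exp(0.059·83-1.9530) = 0.1925
  Sd branch = 0.01025·Sd^0.27·e^(0.036·RH+0.049·T) = 0.7731 μm/a
  r_corr = 0.1925 + 0.7731 = 0.9656 μm/a
  mass loss = 0.9656 μm/a × 8.96 g/cm³ = 8.651 g·m⁻²·a⁻¹
Ordering by g·m⁻²·a⁻¹: zinc (11.5) > copper (8.65)

zinc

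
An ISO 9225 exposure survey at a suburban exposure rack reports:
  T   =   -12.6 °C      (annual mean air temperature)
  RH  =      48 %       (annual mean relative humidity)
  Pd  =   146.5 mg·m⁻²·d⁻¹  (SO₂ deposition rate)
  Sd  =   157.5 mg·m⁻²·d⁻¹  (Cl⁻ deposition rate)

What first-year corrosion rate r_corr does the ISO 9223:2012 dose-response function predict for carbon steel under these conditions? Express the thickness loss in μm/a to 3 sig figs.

r_corr = 9.00 μm/a

carbon steel: T≤10 °C ⇒ hinge +0.150·(-12.6−10) = -3.3900
  Pd branch = 1.77·Pd^0.52·e^(0.02·RH+f) = 2.084 μm/a
  Cl⁻ term: 0.102·157.5^0.62·exp(0.033·48+0.04·-12.6) = 6.918
  sum: 2.084 + 6.918 → r_corr = 9.001 μm/a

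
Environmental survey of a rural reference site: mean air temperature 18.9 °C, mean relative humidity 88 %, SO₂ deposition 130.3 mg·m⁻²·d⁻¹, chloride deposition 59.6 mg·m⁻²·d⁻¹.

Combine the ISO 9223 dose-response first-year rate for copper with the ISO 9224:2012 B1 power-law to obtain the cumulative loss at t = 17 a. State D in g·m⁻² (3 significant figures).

copper: T>10 °C ⇒ hinge -0.080·(18.9−10) = -0.7120
  Pd branch = 0.0053·Pd^0.26·e^(0.059·RH+f) = 1.659 μm/a
  Sd branch = 0.01025·Sd^0.27·e^(0.036·RH+0.049·T) = 1.854 μm/a
  r_corr = 1.659 + 1.854 = 3.513 μm/a
Power-law: D(17) = r_corr · 17^0.667
  D(17) = 3.513 × 17^0.667 = 3.513 × 6.618 = 23.25 μm
  Mass loss = 23.25 μm × 8.96 g/cm³ = 208.3 g·m⁻²

D(17) = 208 g·m⁻²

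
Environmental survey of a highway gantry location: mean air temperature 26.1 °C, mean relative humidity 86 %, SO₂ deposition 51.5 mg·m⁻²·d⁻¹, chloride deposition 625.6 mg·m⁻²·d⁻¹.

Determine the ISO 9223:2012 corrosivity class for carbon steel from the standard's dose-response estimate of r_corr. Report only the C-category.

CX

carbon steel: T>10 °C ⇒ hinge -0.054·(26.1−10) = -0.8694
  Pd branch = 1.77·Pd^0.52·e^(0.02·RH+f) = 32.18 μm/a
  Sd branch = 0.102·Sd^0.62·e^(0.033·RH+0.04·T) = 268.1 μm/a
  r_corr = 32.18 + 268.1 = 300.2 μm/a
300 μm/a falls in (200, 700] for carbon steel → category CX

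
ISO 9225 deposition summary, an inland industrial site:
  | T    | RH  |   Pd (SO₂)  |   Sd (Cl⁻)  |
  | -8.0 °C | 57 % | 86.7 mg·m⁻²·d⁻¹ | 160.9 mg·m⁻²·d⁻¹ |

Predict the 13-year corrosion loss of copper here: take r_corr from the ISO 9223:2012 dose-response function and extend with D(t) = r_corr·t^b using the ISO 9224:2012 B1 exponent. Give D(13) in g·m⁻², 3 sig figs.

D(13) = 13.0 g·m⁻²

copper: temperature factor f = +0.126·(-18.0) = -2.2680
  sulphur-dioxide contribution → 0.05055 μm/a
  chloride contribution → 0.2125 μm/a
  ⇒ r_corr(copper) = 0.2631 μm/a
ISO 9224: D(t) = r_corr · t^b with b = 0.667 (copper, B1)
  D(13) = 0.2631 × 13^0.667 = 0.2631 × 5.534 = 1.456 μm
  Mass loss = 1.456 μm × 8.96 g/cm³ = 13.04 g·m⁻²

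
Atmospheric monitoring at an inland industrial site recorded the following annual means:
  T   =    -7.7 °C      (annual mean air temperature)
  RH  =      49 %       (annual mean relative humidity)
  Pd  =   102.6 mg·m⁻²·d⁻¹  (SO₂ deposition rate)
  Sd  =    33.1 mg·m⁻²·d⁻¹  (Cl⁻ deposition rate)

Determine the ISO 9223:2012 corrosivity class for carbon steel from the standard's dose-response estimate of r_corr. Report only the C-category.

C2

carbon steel: f(T) = +0.150·(T−10) [T≤10 °C] = -2.6550
  SO₂ term: 1.77·102.6^0.52·exp(0.02·49-2.6550) = 3.684
  Cl⁻ term: 0.102·33.1^0.62·exp(0.033·49+0.04·-7.7) = 3.307
  sum: 3.684 + 3.307 → r_corr = 6.991 μm/a
6.99 μm/a falls in (1.3, 25] for carbon steel → category C2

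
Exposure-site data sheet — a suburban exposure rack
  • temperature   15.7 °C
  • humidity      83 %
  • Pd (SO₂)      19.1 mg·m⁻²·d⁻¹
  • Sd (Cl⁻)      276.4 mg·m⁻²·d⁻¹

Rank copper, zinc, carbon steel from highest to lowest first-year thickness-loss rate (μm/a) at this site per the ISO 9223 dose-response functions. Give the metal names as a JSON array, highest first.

["carbon steel", "zinc", "copper"]

copper: T>10 °C ⇒ hinge -0.080·(15.7−10) = -0.4560
  sulphur-dioxide contribution → 0.9684 μm/a
  chloride contribution → 2.003 μm/a
  total first-year rate 2.972 μm/a
zinc: f(T) = -0.071·(T−10) [T>10 °C] = -0.4047
  sulphur-dioxide contribution → 1.434 μm/a
  chloride contribution → 3.182 μm/a
  ⇒ r_corr(zinc) = 4.616 μm/a
carbon steel: temperature factor f = -0.054·(5.7) = -0.3078
  sulphur-dioxide contribution → 31.72 μm/a
  chloride contribution → 96.52 μm/a
  ⇒ r_corr(carbon steel) = 128.2 μm/a
Ordering by μm/a: carbon steel (128) > zinc (4.62) > copper (2.97)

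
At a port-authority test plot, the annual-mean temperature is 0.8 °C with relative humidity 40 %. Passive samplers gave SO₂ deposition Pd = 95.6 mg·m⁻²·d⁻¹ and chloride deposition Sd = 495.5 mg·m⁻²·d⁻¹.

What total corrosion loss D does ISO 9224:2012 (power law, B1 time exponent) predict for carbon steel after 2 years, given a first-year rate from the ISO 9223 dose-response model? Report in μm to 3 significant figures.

carbon steel: T≤10 °C ⇒ hinge +0.150·(0.8−10) = -1.3800
  sulphur-dioxide contribution → 10.62 μm/a
  chloride contribution → 18.48 μm/a
  ⇒ r_corr(carbon steel) = 29.09 μm/a
Long-term exponent b (ISO 9224 Table 2, B1) = 0.523
  D(2) = 29.09 × 2^0.523 = 29.09 × 1.437 = 41.81 μm

D(2) = 41.8 μm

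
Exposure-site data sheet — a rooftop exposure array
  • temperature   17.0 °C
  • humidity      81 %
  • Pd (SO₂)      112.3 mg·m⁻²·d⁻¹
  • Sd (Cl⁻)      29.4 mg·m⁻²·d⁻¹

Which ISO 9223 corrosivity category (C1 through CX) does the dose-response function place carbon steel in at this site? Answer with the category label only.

C5

carbon steel: temperature factor f = -0.054·(7.0) = -0.3780
  SO₂ term: 1.77·112.3^0.52·exp(0.02·81-0.3780) = 71.38
  Cl⁻ term: 0.102·29.4^0.62·exp(0.033·81+0.04·17.0) = 23.72
  r_corr = 71.38 + 23.72 = 95.1 μm/a
ISO 9223 Table 2 (carbon steel): 80 < 95.1 ≤ 200 μm/a ⇒ C5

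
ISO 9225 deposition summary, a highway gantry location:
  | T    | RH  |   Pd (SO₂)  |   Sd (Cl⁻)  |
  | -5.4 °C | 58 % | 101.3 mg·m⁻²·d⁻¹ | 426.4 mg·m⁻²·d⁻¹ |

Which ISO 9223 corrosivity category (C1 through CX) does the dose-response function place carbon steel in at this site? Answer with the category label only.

C3

carbon steel: temperature factor f = +0.150·(-15.4) = -2.3100
  sulphur-dioxide contribution → 6.187 μm/a
  chloride contribution → 23.8 μm/a
  total first-year rate 29.98 μm/a
Category bounds: 25…50 μm/a bracket r_corr ⇒ C3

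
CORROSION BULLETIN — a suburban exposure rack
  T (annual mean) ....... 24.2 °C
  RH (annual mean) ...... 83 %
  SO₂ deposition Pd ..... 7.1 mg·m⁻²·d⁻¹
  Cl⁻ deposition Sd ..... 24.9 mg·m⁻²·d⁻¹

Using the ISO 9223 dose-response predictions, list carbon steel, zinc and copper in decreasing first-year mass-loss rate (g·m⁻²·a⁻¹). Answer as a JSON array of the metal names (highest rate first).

carbon steel: temperature factor f = -0.054·(14.2) = -0.7668
  sulphur-dioxide contribution → 11.98 μm/a
  chloride contribution → 30.49 μm/a
  ⇒ r_corr(carbon steel) = 42.47 μm/a
  mass loss = 42.47 μm/a × 7.85 g/cm³ = 333.4 g·m⁻²·a⁻¹
zinc: T>10 °C ⇒ hinge -0.071·(24.2−10) = -1.0082
  sulphur-dioxide contribution → 0.5075 μm/a
  chloride contribution → 1.662 μm/a
  ⇒ r_corr(zinc) = 2.169 μm/a
  mass loss = 2.169 μm/a × 7.14 g/cm³ = 15.49 g·m⁻²·a⁻¹
copper: f(T) = -0.080·(T−10) [T>10 °C] = -1.1360
  sulphur-dioxide contribution → 0.3793 μm/a
  chloride contribution → 1.586 μm/a
  total first-year rate 1.965 μm/a
  mass loss = 1.965 μm/a × 8.96 g/cm³ = 17.61 g·m⁻²·a⁻¹
Ordering by g·m⁻²·a⁻¹: carbon steel (333) > copper (17.6) > zinc (15.5)

["carbon steel", "copper", "zinc"]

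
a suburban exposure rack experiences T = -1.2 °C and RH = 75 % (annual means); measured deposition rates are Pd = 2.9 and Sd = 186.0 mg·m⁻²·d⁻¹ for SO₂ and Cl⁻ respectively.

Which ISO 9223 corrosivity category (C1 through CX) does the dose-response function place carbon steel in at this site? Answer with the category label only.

carbon steel: T≤10 °C ⇒ hinge +0.150·(-1.2−10) = -1.6800
  SO₂ term: 1.77·2.9^0.52·exp(0.02·75-1.6800) = 2.572
  Cl⁻ term: 0.102·186.0^0.62·exp(0.033·75+0.04·-1.2) = 29.49
  sum: 2.572 + 29.49 → r_corr = 32.07 μm/a
32.1 μm/a falls in (25, 50] for carbon steel → category C3

C3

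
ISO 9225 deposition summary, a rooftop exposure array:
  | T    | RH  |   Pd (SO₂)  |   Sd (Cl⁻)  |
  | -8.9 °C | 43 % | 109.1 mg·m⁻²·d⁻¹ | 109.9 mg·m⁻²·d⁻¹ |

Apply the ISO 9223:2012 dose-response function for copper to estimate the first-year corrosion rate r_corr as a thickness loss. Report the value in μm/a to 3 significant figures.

copper: T≤10 °C ⇒ hinge +0.126·(-8.9−10) = -2.3814
  Pd branch = 0.0053·Pd^0.26·e^(0.059·RH+f) = 0.02097 μm/a
  Cl⁻ term: 0.01025·109.9^0.27·exp(0.036·43+0.049·-8.9) = 0.1108
  sum: 0.02097 + 0.1108 → r_corr = 0.1318 μm/a

r_corr = 0.132 μm/a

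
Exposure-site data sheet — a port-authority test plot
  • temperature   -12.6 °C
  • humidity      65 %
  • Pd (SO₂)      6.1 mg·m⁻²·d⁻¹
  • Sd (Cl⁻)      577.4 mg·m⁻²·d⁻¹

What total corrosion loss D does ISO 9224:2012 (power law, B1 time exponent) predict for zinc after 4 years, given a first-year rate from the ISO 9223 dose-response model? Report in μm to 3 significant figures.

zinc: T≤10 °C ⇒ hinge +0.038·(-12.6−10) = -0.8588
  sulphur-dioxide contribution → 0.2408 μm/a
  chloride contribution → 0.3783 μm/a
  ⇒ r_corr(zinc) = 0.6191 μm/a
Long-term exponent b (ISO 9224 Table 2, B1) = 0.813
  D(4) = 0.6191 × 4^0.813 = 0.6191 × 3.087 = 1.911 μm

D(4) = 1.91 μm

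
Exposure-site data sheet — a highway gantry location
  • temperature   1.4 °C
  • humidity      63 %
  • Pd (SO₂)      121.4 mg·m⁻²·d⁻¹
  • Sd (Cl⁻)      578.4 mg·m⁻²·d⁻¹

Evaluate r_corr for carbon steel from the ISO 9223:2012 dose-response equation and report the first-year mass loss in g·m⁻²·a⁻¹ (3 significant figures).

carbon steel: temperature factor f = +0.150·(-8.6) = -1.2900
  sulphur-dioxide contribution → 20.83 μm/a
  chloride contribution → 44.5 μm/a
  ⇒ r_corr(carbon steel) = 65.34 μm/a
Convert to mass loss: 65.34 μm/a × 7.85 g/cm³ = 512.9 g·m⁻²·a⁻¹

r_corr = 513 g·m⁻²·a⁻¹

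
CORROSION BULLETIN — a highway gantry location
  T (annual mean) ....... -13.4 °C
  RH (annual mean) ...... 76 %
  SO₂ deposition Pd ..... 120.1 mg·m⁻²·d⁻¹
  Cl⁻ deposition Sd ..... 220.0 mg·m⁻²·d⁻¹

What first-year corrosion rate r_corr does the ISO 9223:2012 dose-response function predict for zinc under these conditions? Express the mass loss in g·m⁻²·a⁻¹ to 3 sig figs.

r_corr = 11.9 g·m⁻²·a⁻¹

zinc: f(T) = +0.038·(T−10) [T≤10 °C] = -0.8892
  SO₂ term: 0.0129·120.1^0.44·exp(0.046·76-0.8892) = 1.438
  Sd branch = 0.0175·Sd^0.57·e^(0.008·RH+0.085·T) = 0.2226 μm/a
  r_corr = 1.438 + 0.2226 = 1.66 μm/a
Convert to mass loss: 1.66 μm/a × 7.14 g/cm³ = 11.86 g·m⁻²·a⁻¹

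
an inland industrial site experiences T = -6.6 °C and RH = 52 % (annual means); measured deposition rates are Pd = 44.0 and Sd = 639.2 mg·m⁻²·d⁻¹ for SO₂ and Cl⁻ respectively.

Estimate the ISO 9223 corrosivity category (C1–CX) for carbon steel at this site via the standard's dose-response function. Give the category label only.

carbon steel: temperature factor f = +0.150·(-16.6) = -2.4900
  sulphur-dioxide contribution → 2.971 μm/a
  chloride contribution → 23.92 μm/a
  ⇒ r_corr(carbon steel) = 26.89 μm/a
Category bounds: 25…50 μm/a bracket r_corr ⇒ C3

C3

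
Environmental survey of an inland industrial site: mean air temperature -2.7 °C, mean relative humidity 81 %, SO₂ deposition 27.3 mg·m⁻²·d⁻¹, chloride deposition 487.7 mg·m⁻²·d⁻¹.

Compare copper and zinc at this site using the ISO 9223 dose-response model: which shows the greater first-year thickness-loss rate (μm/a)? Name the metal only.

zinc

copper: T≤10 °C ⇒ hinge +0.126·(-2.7−10) = -1.6002
  sulphur-dioxide contribution → 0.3008 μm/a
  chloride contribution → 0.882 μm/a
  ⇒ r_corr(copper) = 1.183 μm/a
zinc: temperature factor f = +0.038·(-12.7) = -0.4826
  sulphur-dioxide contribution → 1.416 μm/a
  chloride contribution → 0.9058 μm/a
  total first-year rate 2.322 μm/a
Ordering by μm/a: zinc (2.32) > copper (1.18)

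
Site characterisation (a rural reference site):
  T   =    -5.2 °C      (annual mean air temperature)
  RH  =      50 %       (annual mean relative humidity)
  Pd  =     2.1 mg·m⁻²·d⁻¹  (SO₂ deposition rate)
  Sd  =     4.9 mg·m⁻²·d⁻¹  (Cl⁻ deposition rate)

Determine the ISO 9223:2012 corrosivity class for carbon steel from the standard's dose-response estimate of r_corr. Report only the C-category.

C2

carbon steel: f(T) = +0.150·(T−10) [T≤10 °C] = -2.2800
  sulphur-dioxide contribution → 0.7238 μm/a
  chloride contribution → 1.156 μm/a
  ⇒ r_corr(carbon steel) = 1.879 μm/a
Category bounds: 1.3…25 μm/a bracket r_corr ⇒ C2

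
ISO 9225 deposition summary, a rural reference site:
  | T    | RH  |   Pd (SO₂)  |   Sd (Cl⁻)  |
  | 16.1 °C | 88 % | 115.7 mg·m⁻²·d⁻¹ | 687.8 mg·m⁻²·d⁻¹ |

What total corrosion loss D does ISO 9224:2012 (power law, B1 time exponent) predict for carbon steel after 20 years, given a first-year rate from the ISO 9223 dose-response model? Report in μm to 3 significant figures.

D(20) = 1.39e+03 μm

carbon steel: f(T) = -0.054·(T−10) [T>10 °C] = -0.3294
  Pd branch = 1.77·Pd^0.52·e^(0.02·RH+f) = 87.54 μm/a
  Cl⁻ term: 0.102·687.8^0.62·exp(0.033·88+0.04·16.1) = 203.6
  r_corr = 87.54 + 203.6 = 291.1 μm/a
Long-term exponent b (ISO 9224 Table 2, B1) = 0.523
  D(20) = 291.1 × 20^0.523 = 291.1 × 4.791 = 1395 μm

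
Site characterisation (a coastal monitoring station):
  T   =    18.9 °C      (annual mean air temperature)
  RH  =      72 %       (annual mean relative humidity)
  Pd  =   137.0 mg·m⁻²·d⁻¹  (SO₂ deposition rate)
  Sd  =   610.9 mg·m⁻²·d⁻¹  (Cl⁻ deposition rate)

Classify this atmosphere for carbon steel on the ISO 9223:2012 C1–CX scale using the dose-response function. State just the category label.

C5

carbon steel: temperature factor f = -0.054·(8.9) = -0.4806
  sulphur-dioxide contribution → 59.67 μm/a
  chloride contribution → 124.8 μm/a
  total first-year rate 184.4 μm/a
184 μm/a falls in (80, 200] for carbon steel → category C5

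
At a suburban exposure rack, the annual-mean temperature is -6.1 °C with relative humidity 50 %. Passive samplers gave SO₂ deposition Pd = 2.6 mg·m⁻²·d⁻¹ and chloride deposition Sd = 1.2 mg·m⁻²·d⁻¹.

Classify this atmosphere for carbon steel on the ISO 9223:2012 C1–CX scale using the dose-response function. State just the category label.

carbon steel: f(T) = +0.150·(T−10) [T≤10 °C] = -2.4150
  Pd branch = 1.77·Pd^0.52·e^(0.02·RH+f) = 0.7067 μm/a
  Cl⁻ term: 0.102·1.2^0.62·exp(0.033·50+0.04·-6.1) = 0.4659
  r_corr = 0.7067 + 0.4659 = 1.173 μm/a
Category bounds: 0…1.3 μm/a bracket r_corr ⇒ C1

C1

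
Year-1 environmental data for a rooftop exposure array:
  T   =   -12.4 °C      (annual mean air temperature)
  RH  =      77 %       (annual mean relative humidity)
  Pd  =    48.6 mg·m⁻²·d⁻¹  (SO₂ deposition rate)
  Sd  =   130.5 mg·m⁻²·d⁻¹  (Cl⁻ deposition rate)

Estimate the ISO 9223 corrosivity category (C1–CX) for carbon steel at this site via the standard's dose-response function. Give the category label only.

C2

carbon steel: temperature factor f = +0.150·(-22.4) = -3.3600
  SO₂ term: 1.77·48.6^0.52·exp(0.02·77-3.3600) = 2.161
  Sd branch = 0.102·Sd^0.62·e^(0.033·RH+0.04·T) = 16.16 μm/a
  r_corr = 2.161 + 16.16 = 18.32 μm/a
18.3 μm/a falls in (1.3, 25] for carbon steel → category C2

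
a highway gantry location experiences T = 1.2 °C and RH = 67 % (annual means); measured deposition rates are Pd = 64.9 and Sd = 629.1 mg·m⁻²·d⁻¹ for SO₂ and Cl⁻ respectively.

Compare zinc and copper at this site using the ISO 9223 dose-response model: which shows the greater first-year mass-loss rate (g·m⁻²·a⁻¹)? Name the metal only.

zinc

zinc: T≤10 °C ⇒ hinge +0.038·(1.2−10) = -0.3344
  sulphur-dioxide contribution → 1.263 μm/a
  chloride contribution → 1.304 μm/a
  total first-year rate 2.567 μm/a
  mass loss = 2.567 μm/a × 7.14 g/cm³ = 18.33 g·m⁻²·a⁻¹
copper: f(T) = +0.126·(T−10) [T≤10 °C] = -1.1088
  sulphur-dioxide contribution → 0.2696 μm/a
  chloride contribution → 0.6909 μm/a
  total first-year rate 0.9605 μm/a
  mass loss = 0.9605 μm/a × 8.96 g/cm³ = 8.606 g·m⁻²·a⁻¹
Ordering by g·m⁻²·a⁻¹: zinc (18.3) > copper (8.61)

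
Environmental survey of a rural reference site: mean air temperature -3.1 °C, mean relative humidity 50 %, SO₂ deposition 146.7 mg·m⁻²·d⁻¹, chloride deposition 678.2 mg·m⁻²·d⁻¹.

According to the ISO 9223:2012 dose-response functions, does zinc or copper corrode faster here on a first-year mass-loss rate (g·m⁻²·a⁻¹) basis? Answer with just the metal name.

zinc

zinc: temperature factor f = +0.038·(-13.1) = -0.4978
  SO₂ term: 0.0129·146.7^0.44·exp(0.046·50-0.4978) = 0.7023
  Sd branch = 0.0175·Sd^0.57·e^(0.008·RH+0.085·T) = 0.8245 μm/a
  r_corr = 0.7023 + 0.8245 = 1.527 μm/a
  mass loss = 1.527 μm/a × 7.14 g/cm³ = 10.9 g·m⁻²·a⁻¹
copper: temperature factor f = +0.126·(-13.1) = -1.6506
  SO₂ term: 0.0053·146.7^0.26·exp(0.059·50-1.6506) = 0.0711
  Sd branch = 0.01025·Sd^0.27·e^(0.036·RH+0.049·T) = 0.3097 μm/a
  r_corr = 0.0711 + 0.3097 = 0.3808 μm/a
  mass loss = 0.3808 μm/a × 8.96 g/cm³ = 3.412 g·m⁻²·a⁻¹
Ordering by g·m⁻²·a⁻¹: zinc (10.9) > copper (3.41)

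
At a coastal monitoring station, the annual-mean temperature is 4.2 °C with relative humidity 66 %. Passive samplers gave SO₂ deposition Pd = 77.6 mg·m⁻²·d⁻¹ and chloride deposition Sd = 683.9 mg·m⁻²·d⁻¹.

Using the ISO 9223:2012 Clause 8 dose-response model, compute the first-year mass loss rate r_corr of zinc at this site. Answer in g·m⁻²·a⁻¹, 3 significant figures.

r_corr = 22.9 g·m⁻²·a⁻¹

zinc: f(T) = +0.038·(T−10) [T≤10 °C] = -0.2204
  SO₂ term: 0.0129·77.6^0.44·exp(0.046·66-0.2204) = 1.462
  Sd branch = 0.0175·Sd^0.57·e^(0.008·RH+0.085·T) = 1.751 μm/a
  r_corr = 1.462 + 1.751 = 3.213 μm/a
Convert to mass loss: 3.213 μm/a × 7.14 g/cm³ = 22.94 g·m⁻²·a⁻¹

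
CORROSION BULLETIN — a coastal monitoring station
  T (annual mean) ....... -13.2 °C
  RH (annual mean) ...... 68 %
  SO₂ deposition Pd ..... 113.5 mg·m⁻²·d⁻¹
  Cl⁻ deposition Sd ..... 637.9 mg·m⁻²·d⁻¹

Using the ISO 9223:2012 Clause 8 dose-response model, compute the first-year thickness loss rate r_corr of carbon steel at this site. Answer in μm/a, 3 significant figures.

r_corr = 33.6 μm/a

carbon steel: f(T) = +0.150·(T−10) [T≤10 °C] = -3.4800
  SO₂ term: 1.77·113.5^0.52·exp(0.02·68-3.4800) = 2.488
  Sd branch = 0.102·Sd^0.62·e^(0.033·RH+0.04·T) = 31.1 μm/a
  r_corr = 2.488 + 31.1 = 33.59 μm/a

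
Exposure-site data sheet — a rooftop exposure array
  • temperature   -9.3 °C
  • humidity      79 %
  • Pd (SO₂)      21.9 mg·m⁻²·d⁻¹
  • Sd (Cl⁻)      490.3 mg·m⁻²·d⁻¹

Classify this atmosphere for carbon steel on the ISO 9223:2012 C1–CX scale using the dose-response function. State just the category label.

carbon steel: f(T) = +0.150·(T−10) [T≤10 °C] = -2.8950
  sulphur-dioxide contribution → 2.365 μm/a
  chloride contribution → 44.4 μm/a
  ⇒ r_corr(carbon steel) = 46.76 μm/a
Category bounds: 25…50 μm/a bracket r_corr ⇒ C3

C3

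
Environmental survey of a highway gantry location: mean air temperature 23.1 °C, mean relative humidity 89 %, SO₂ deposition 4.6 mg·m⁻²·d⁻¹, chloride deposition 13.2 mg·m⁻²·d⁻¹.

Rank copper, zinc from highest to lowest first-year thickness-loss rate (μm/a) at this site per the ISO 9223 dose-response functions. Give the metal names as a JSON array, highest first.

["copper", "zinc"]

copper: temperature factor f = -0.080·(13.1) = -1.0480
  sulphur-dioxide contribution → 0.5271 μm/a
  chloride contribution → 1.572 μm/a
  ⇒ r_corr(copper) = 2.099 μm/a
zinc: temperature factor f = -0.071·(13.1) = -0.9301
  sulphur-dioxide contribution → 0.5974 μm/a
  chloride contribution → 1.106 μm/a
  total first-year rate 1.703 μm/a
Ordering by μm/a: copper (2.1) > zinc (1.7)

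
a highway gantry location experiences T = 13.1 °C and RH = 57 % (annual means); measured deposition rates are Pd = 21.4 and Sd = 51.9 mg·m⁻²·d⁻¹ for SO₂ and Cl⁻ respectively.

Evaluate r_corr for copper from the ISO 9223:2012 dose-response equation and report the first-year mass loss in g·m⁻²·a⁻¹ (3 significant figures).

r_corr = 6.32 g·m⁻²·a⁻¹

copper: T>10 °C ⇒ hinge -0.080·(13.1−10) = -0.2480
  Pd branch = 0.0053·Pd^0.26·e^(0.059·RH+f) = 0.2649 μm/a
  Sd branch = 0.01025·Sd^0.27·e^(0.036·RH+0.049·T) = 0.4403 μm/a
  sum: 0.2649 + 0.4403 → r_corr = 0.7052 μm/a
Convert to mass loss: 0.7052 μm/a × 8.96 g/cm³ = 6.318 g·m⁻²·a⁻¹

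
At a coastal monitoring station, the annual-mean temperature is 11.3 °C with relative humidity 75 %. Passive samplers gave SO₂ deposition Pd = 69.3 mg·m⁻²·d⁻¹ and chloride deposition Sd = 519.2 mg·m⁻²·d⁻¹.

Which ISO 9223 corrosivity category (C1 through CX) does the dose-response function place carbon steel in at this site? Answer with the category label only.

carbon steel: T>10 °C ⇒ hinge -0.054·(11.3−10) = -0.0702
  Pd branch = 1.77·Pd^0.52·e^(0.02·RH+f) = 67.01 μm/a
  Cl⁻ term: 0.102·519.2^0.62·exp(0.033·75+0.04·11.3) = 91.89
  r_corr = 67.01 + 91.89 = 158.9 μm/a
159 μm/a falls in (80, 200] for carbon steel → category C5

C5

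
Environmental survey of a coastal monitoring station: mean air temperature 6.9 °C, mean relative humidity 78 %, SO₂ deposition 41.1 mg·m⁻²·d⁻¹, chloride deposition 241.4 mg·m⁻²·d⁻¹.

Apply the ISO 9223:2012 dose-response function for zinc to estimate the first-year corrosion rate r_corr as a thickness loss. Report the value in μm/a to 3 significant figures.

r_corr = 3.47 μm/a

zinc: temperature factor f = +0.038·(-3.1) = -0.1178
  Pd branch = 0.0129·Pd^0.44·e^(0.046·RH+f) = 2.127 μm/a
  Cl⁻ term: 0.0175·241.4^0.57·exp(0.008·78+0.085·6.9) = 1.339
  sum: 2.127 + 1.339 → r_corr = 3.466 μm/a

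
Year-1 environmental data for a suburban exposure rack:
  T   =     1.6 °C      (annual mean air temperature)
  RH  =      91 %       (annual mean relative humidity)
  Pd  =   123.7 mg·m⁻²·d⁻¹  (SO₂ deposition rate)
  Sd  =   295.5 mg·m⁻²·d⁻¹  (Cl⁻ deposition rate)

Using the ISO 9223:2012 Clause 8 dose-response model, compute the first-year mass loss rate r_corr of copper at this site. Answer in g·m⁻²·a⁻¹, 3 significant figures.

r_corr = 24.6 g·m⁻²·a⁻¹

copper: temperature factor f = +0.126·(-8.4) = -1.0584
  Pd branch = 0.0053·Pd^0.26·e^(0.059·RH+f) = 1.382 μm/a
  Sd branch = 0.01025·Sd^0.27·e^(0.036·RH+0.049·T) = 1.363 μm/a
  sum: 1.382 + 1.363 → r_corr = 2.745 μm/a
Convert to mass loss: 2.745 μm/a × 8.96 g/cm³ = 24.59 g·m⁻²·a⁻¹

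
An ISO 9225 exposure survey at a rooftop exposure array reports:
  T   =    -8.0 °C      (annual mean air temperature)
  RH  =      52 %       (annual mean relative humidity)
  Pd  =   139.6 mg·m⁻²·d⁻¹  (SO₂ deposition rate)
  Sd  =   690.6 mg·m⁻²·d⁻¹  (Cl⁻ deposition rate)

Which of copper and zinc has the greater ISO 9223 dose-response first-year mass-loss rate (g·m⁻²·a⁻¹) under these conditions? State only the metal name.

copper: T≤10 °C ⇒ hinge +0.126·(-8.0−10) = -2.2680
  SO₂ term: 0.0053·139.6^0.26·exp(0.059·52-2.2680) = 0.0426
  Sd branch = 0.01025·Sd^0.27·e^(0.036·RH+0.049·T) = 0.2631 μm/a
  sum: 0.0426 + 0.2631 → r_corr = 0.3057 μm/a
  mass loss = 0.3057 μm/a × 8.96 g/cm³ = 2.739 g·m⁻²·a⁻¹
zinc: temperature factor f = +0.038·(-18.0) = -0.6840
  SO₂ term: 0.0129·139.6^0.44·exp(0.046·52-0.6840) = 0.6253
  Sd branch = 0.0175·Sd^0.57·e^(0.008·RH+0.085·T) = 0.5581 μm/a
  r_corr = 0.6253 + 0.5581 = 1.183 μm/a
  mass loss = 1.183 μm/a × 7.14 g/cm³ = 8.45 g·m⁻²·a⁻¹
Ordering by g·m⁻²·a⁻¹: zinc (8.45) > copper (2.74)

zinc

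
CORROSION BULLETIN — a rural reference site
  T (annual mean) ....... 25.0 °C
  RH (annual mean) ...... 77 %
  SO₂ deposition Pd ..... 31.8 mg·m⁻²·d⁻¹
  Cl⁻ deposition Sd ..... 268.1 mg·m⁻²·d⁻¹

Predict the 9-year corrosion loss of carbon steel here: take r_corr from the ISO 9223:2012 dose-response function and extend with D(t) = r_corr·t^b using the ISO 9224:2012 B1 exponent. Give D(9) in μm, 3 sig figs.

carbon steel: f(T) = -0.054·(T−10) [T>10 °C] = -0.8100
  sulphur-dioxide contribution → 22.2 μm/a
  chloride contribution → 112.7 μm/a
  total first-year rate 134.9 μm/a
Power-law: D(9) = r_corr · 9^0.523
  D(9) = 134.9 × 9^0.523 = 134.9 × 3.156 = 425.7 μm

D(9) = 426 μm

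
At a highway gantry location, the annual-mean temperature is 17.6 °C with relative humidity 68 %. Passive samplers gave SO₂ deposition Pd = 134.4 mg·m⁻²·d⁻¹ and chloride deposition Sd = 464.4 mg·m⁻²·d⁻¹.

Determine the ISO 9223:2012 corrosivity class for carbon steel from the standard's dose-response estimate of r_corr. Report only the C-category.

carbon steel: T>10 °C ⇒ hinge -0.054·(17.6−10) = -0.4104
  Pd branch = 1.77·Pd^0.52·e^(0.02·RH+f) = 58.5 μm/a
  Sd branch = 0.102·Sd^0.62·e^(0.033·RH+0.04·T) = 87.57 μm/a
  r_corr = 58.5 + 87.57 = 146.1 μm/a
Category bounds: 80…200 μm/a bracket r_corr ⇒ C5

C5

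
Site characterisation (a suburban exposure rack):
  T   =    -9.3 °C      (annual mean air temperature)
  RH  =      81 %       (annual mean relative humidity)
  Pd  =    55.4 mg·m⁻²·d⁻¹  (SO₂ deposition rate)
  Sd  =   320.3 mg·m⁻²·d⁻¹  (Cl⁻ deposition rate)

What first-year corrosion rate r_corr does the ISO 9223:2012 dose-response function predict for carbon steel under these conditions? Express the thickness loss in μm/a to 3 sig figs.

carbon steel: T≤10 °C ⇒ hinge +0.150·(-9.3−10) = -2.8950
  sulphur-dioxide contribution → 3.989 μm/a
  chloride contribution → 36.42 μm/a
  total first-year rate 40.41 μm/a

r_corr = 40.4 μm/a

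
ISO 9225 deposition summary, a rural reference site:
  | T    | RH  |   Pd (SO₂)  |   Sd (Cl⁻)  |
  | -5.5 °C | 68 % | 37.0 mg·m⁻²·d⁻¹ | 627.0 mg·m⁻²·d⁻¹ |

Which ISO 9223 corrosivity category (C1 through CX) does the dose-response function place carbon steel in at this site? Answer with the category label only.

C3

carbon steel: f(T) = +0.150·(T−10) [T≤10 °C] = -2.3250
  Pd branch = 1.77·Pd^0.52·e^(0.02·RH+f) = 4.409 μm/a
  Sd branch = 0.102·Sd^0.62·e^(0.033·RH+0.04·T) = 41.87 μm/a
  sum: 4.409 + 41.87 → r_corr = 46.28 μm/a
ISO 9223 Table 2 (carbon steel): 25 < 46.3 ≤ 50 μm/a ⇒ C3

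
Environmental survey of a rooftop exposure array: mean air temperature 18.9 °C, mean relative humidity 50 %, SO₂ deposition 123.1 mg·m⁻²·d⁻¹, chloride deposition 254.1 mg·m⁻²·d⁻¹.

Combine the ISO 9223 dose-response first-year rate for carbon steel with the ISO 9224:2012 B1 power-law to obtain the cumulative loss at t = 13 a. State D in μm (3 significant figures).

carbon steel: temperature factor f = -0.054·(8.9) = -0.4806
  Pd branch = 1.77·Pd^0.52·e^(0.02·RH+f) = 36.35 μm/a
  Sd branch = 0.102·Sd^0.62·e^(0.033·RH+0.04·T) = 35.04 μm/a
  sum: 36.35 + 35.04 → r_corr = 71.39 μm/a
ISO 9224: D(t) = r_corr · t^b with b = 0.523 (carbon steel, B1)
  D(13) = 71.39 × 13^0.523 = 71.39 × 3.825 = 273.1 μm

D(13) = 273 μm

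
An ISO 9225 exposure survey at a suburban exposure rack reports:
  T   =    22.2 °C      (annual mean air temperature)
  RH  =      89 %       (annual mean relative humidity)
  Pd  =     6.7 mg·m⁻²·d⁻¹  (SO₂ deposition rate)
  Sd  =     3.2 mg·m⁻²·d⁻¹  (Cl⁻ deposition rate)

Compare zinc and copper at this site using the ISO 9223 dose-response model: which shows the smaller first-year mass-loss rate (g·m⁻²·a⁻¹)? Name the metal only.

zinc: temperature factor f = -0.071·(12.2) = -0.8662
  Pd branch = 0.0129·Pd^0.44·e^(0.046·RH+f) = 0.7514 μm/a
  Cl⁻ term: 0.0175·3.2^0.57·exp(0.008·89+0.085·22.2) = 0.4568
  sum: 0.7514 + 0.4568 → r_corr = 1.208 μm/a
  mass loss = 1.208 μm/a × 7.14 g/cm³ = 8.626 g·m⁻²·a⁻¹
copper: T>10 °C ⇒ hinge -0.080·(22.2−10) = -0.9760
  Pd branch = 0.0053·Pd^0.26·e^(0.059·RH+f) = 0.6247 μm/a
  Sd branch = 0.01025·Sd^0.27·e^(0.036·RH+0.049·T) = 1.026 μm/a
  r_corr = 0.6247 + 1.026 = 1.65 μm/a
  mass loss = 1.65 μm/a × 8.96 g/cm³ = 14.79 g·m⁻²·a⁻¹
Ordering by g·m⁻²·a⁻¹: copper (14.8) > zinc (8.63)

zinc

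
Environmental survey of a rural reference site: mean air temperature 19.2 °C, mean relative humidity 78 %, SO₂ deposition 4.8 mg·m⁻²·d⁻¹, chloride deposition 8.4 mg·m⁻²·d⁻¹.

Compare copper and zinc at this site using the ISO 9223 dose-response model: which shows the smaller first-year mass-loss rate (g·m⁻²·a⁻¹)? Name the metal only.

copper: T>10 °C ⇒ hinge -0.080·(19.2−10) = -0.7360
  Pd branch = 0.0053·Pd^0.26·e^(0.059·RH+f) = 0.3805 μm/a
  Sd branch = 0.01025·Sd^0.27·e^(0.036·RH+0.049·T) = 0.7733 μm/a
  sum: 0.3805 + 0.7733 → r_corr = 1.154 μm/a
  mass loss = 1.154 μm/a × 8.96 g/cm³ = 10.34 g·m⁻²·a⁻¹
zinc: f(T) = -0.071·(T−10) [T>10 °C] = -0.6532
  Pd branch = 0.0129·Pd^0.44·e^(0.046·RH+f) = 0.4841 μm/a
  Cl⁻ term: 0.0175·8.4^0.57·exp(0.008·78+0.085·19.2) = 0.5619
  sum: 0.4841 + 0.5619 → r_corr = 1.046 μm/a
  mass loss = 1.046 μm/a × 7.14 g/cm³ = 7.468 g·m⁻²·a⁻¹
Ordering by g·m⁻²·a⁻¹: copper (10.3) > zinc (7.47)

zinc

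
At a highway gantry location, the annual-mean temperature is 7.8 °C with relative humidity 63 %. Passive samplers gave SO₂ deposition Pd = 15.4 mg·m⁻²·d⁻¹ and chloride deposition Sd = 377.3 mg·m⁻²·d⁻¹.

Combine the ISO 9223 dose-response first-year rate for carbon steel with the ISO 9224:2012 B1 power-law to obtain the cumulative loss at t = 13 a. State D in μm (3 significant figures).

D(13) = 240 μm

carbon steel: f(T) = +0.150·(T−10) [T≤10 °C] = -0.3300
  sulphur-dioxide contribution → 18.59 μm/a
  chloride contribution → 44.11 μm/a
  total first-year rate 62.7 μm/a
Long-term exponent b (ISO 9224 Table 2, B1) = 0.523
  D(13) = 62.7 × 13^0.523 = 62.7 × 3.825 = 239.8 μm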